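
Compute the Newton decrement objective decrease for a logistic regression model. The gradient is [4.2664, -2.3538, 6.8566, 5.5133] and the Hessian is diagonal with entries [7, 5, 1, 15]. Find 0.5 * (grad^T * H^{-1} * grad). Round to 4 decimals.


Step 1: H is diagonal, so H^(-1) * g = [0.6095, -0.4708, 6.8566, 0.3676].
Step 2: g^T H^(-1) g = sum_i g_i^2 / H_ii
  = (4.2664)^2/7 + (-2.3538)^2/5 + (6.8566)^2/1 + (5.5133)^2/15
  = 2.6003 + 1.1081 + 47.013 + 2.0264 = 52.7478
Step 3: Objective decrease = 0.5 * g^T H^(-1) g = 26.3739


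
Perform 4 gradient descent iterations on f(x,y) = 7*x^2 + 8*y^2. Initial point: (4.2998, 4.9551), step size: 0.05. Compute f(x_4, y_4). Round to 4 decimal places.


Gradient descent on f(x,y) = 7*x^2 + 8*y^2.
Starting point: (4.2998, 4.9551), alpha = 0.05
Step 1: grad_x = 2*7*4.2998 = 60.1972, grad_y = 2*8*4.9551 = 79.2816
  x_1 = 4.2998 - 0.05*60.1972 = 1.2899
  y_1 = 4.9551 - 0.05*79.2816 = 0.991
Step 2: grad_x = 2*7*1.2899 = 18.0592, grad_y = 2*8*0.991 = 15.8563
  x_2 = 1.2899 - 0.05*18.0592 = 0.387
  y_2 = 0.991 - 0.05*15.8563 = 0.1982
Step 3: grad_x = 2*7*0.387 = 5.4177, grad_y = 2*8*0.1982 = 3.1713
  x_3 = 0.387 - 0.05*5.4177 = 0.1161
  y_3 = 0.1982 - 0.05*3.1713 = 0.0396
Step 4: grad_x = 2*7*0.1161 = 1.6253, grad_y = 2*8*0.0396 = 0.6343
  x_4 = 0.1161 - 0.05*1.6253 = 0.0348
  y_4 = 0.0396 - 0.05*0.6343 = 0.0079
f(0.0348, 0.0079) = 7*0.0348^2 + 8*0.0079^2 = 0.009


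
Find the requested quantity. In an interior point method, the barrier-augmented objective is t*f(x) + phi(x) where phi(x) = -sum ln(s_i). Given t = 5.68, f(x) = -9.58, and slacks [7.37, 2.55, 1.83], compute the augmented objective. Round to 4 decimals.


Step 1: Compute log-barrier.
ln values: [1.9974, 0.9361, 0.6043]
phi = -(1.9974 + 0.9361 + 0.6043) = -3.5378
Step 2: Compute augmented objective.
t*f(x) = 5.68*-9.58 = -54.4144
Total = -54.4144 - 3.5378 = -57.9522


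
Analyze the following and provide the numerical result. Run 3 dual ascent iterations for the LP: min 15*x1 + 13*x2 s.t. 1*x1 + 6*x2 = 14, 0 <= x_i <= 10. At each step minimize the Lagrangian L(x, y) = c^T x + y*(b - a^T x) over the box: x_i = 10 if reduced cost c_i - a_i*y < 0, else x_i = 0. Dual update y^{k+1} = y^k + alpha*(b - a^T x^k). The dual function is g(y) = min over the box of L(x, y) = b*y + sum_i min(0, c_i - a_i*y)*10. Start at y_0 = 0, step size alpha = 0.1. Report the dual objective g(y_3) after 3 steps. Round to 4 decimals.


Dual ascent for LP: min 15*x1 + 13*x2, 1*x1 + 6*x2 = 14, 0 <= x_i <= 10
Step 1: y^k = 0.0, reduced costs: (15.0, 13.0)
  x^k = (0.0, 0.0), subgradient = b - a^T x = 14.0
  y^{k+1} = 0.0 + 0.1*14.0 = 1.4
Step 2: y^k = 1.4, reduced costs: (13.6, 4.6)
  x^k = (0.0, 0.0), subgradient = b - a^T x = 14.0
  y^{k+1} = 1.4 + 0.1*14.0 = 2.8
Step 3: y^k = 2.8, reduced costs: (12.2, -3.8)
  x^k = (0.0, 10.0), subgradient = b - a^T x = -46.0
  y^{k+1} = 2.8 + 0.1*-46.0 = -1.8
Dual objective at y_3 = -1.8: reduced costs (16.8, 23.8), box minimizer x = (0.0, 0.0)
g(y_3) = b*y + (c1 - a1*y)*x1 + (c2 - a2*y)*x2 = 14*(-1.8) + 16.8*0.0 + 23.8*0.0 = -25.2 + 0.0 + 0.0 = -25.2


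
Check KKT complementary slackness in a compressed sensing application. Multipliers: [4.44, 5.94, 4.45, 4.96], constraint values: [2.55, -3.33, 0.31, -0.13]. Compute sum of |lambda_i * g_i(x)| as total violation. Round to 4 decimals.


KKT complementary slackness check:
lambda_1 * g_1 = 4.44 * 2.55 = 11.322
lambda_2 * g_2 = 5.94 * -3.33 = -19.7802
lambda_3 * g_3 = 4.45 * 0.31 = 1.3795
lambda_4 * g_4 = 4.96 * -0.13 = -0.6448
Total violation = 11.322 + 19.7802 + 1.3795 + 0.6448 = 33.1265


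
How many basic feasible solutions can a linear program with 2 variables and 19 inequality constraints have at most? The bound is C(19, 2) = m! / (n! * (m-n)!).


Each vertex corresponds to some choice of n active constraints out of m, so the number of vertices is at most C(m, n) = m! / (n!(m-n)!).
m = 19, n = 2
Numerator: 19 * 18
Denominator: 2! = 2
C(19, 2) = 171


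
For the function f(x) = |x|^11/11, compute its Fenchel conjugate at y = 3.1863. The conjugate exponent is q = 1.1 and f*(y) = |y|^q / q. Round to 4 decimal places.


The conjugate exponent q satisfies 1/p + 1/q = 1.
p = 11, so q = 11/(11 - 1) = 1.1
|y|^q = 3.1863^1.1 = 3.5778
f*(3.1863) = 3.5778 / 1.1 = 3.2525


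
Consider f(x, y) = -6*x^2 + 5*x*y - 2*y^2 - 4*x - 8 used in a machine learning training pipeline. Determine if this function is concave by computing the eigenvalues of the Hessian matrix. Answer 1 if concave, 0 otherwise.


The Hessian of f(x,y) = -6*x^2 + 5*x*y - 2*y^2 - 4*x - 8 is:
H = [[-12, 5], [5, -4]]
Trace = -12 - 4 = -16
Determinant = -12*-4 - (5)^2 = 23
Discriminant = (-16)^2 - 4*23 = 164.0
Eigenvalues: lambda_1 = -14.4031, lambda_2 = -1.5969
The function is concave.

1


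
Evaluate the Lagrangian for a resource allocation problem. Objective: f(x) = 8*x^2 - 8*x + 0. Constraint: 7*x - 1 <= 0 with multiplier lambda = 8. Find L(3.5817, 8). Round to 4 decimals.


Step 1: Evaluate f(x).
f(3.5817) = 8*3.5817^2 - 8*3.5817 + 0 = 73.975
Step 2: Evaluate g(x).
g(3.5817) = 7*3.5817 - 1 = 24.0719
Step 3: Compute Lagrangian.
L = 73.975 + 8*24.0719 = 266.5502


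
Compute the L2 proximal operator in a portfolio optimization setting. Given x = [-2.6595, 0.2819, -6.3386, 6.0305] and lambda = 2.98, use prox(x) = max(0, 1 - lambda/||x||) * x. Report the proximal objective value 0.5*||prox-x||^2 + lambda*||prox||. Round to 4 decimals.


Step 1: Compute ||x||.
||x|| = 9.1486
Step 2: Compute scaling factor.
scale = max(0, 1 - 2.98/9.1486) = 0.6743
Step 3: prox(x) = [-1.7932, 0.1901, -4.2739, 4.0662]
||prox(x)|| = 6.1686
Step 4: Proximal objective.
0.5*||prox-x||^2 = 4.4402
lambda*||prox|| = 18.3824
Total = 22.8227


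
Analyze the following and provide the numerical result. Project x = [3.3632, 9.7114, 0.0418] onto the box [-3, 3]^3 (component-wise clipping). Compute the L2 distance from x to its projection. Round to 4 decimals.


Project each component onto [-3, 3].
clip(3.3632) = 3.0, clip(9.7114) = 3.0, clip(0.0418) = 0.0418
Projection = [3.0, 3.0, 0.0418]
Squared diffs: [0.1319, 45.0429, 0.0]
Distance = sqrt(45.1748) = 6.7212


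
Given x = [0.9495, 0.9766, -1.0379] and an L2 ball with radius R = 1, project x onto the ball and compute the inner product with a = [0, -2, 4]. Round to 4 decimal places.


Step 1: Compute ||x|| (intermediates to 6 decimals).
||x|| = sqrt(0.9495^2 + 0.9766^2 + (-1.0379)^2) = 1.712464
Step 2: Project.
Since ||x|| > R, scale = R/||x|| = 1/1.712464 = 0.583954, proj(x) = scale * x
proj(x) = [0.554464, 0.570289, -0.606086]
Step 3: Dot product.
a^T * proj(x) = 0*0.554464 - 2*0.570289 + 4*(-0.606086) = -3.5649


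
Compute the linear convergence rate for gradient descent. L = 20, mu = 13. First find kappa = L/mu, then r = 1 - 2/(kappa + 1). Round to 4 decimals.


Step 1: Compute the condition number.
kappa = L/mu = 20/13 = 1.5385
Step 2: Compute the convergence rate.
r = 1 - 2/(kappa + 1) = 1 - 2*mu/(L + mu) = (L - mu)/(L + mu) = 7/33 = 0.2121


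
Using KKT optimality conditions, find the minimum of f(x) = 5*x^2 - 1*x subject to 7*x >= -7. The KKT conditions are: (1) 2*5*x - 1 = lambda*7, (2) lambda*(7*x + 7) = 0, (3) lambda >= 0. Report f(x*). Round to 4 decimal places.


Step 1: Try lambda = 0 (constraint inactive).
Stationarity: 2*5*x - 1 = 0
x* = 1/(2*5) = 0.1
Check constraint: 7*0.1 = 0.7 >= -7 -- satisfied.
Step 2: Compute optimal value.
f(x*) = 5*0.1^2 - 1*0.1 = -0.05


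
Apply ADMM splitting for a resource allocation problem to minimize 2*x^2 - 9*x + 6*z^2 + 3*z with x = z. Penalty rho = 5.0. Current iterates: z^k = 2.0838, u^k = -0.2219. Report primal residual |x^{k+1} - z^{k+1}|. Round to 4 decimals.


ADMM iteration with rho = 5.0, z^k = 2.0838, u^k = -0.2219
Step 1: x-update.
Minimize 2*x^2 - 9*x + (5.0/2)*(x - 2.0838 - 0.2219)^2
FOC: (2*2 + 5.0)*x = 9 + 5.0*(2.0838 + 0.2219)
x^{k+1} = 2.2809
Step 2: z-update.
Minimize 6*z^2 + 3*z + (5.0/2)*(2.2809 - z - 0.2219)^2
FOC: (2*6 + 5.0)*z = -3 + 5.0*(2.2809 - 0.2219)
z^{k+1} = 0.4291
Step 3: u-update.
u^{k+1} = -0.2219 + 2.2809 - 0.4291 = 1.6299
Step 4: Primal residual = |2.2809 - 0.4291| = 1.8518


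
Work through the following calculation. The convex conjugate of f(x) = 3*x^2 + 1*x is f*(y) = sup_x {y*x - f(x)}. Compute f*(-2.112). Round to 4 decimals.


f*(y) = sup_x {y*x - a*x^2 - b*x} = sup_x {(y-b)*x - a*x^2}
FOC: (y - b) - 2a*x = 0 => x* = (y - b)/(2a)
x* = (-2.112 - 1)/(2*3) = -0.5187
f*(-2.112) = (y-b)^2/(4a) = (-2.112 - 1)^2/(4*3)
= 9.6845/12 = 0.807


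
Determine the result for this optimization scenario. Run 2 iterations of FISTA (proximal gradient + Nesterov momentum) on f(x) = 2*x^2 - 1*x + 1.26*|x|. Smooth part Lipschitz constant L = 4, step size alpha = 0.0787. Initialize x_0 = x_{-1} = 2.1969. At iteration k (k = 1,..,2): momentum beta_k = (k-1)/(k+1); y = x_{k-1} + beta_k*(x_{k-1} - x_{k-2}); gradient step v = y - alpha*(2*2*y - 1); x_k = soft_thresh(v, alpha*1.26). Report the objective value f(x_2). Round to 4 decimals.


FISTA on f(x) = 2*x^2 - 1*x + 1.26*|x|
L = 4, alpha = 0.0787
Iteration 1: beta = 0.0, y = 2.1969 + 0.0*(2.1969 - 2.1969) = 2.1969
  grad(y) = 7.7876, v = y - alpha*grad = 1.584
  prox(v) = soft_thresh(1.584, 0.0992) = 1.4849
Iteration 2: beta = 0.3333, y = 1.4849 + 0.3333*(1.4849 - 2.1969) = 1.2475
  grad(y) = 3.99, v = y - alpha*grad = 0.9335
  prox(v) = soft_thresh(0.9335, 0.0992) = 0.8343
f(x_2) = 2*0.8343^2 - 1*0.8343 + 1.26*|0.8343| = 1.6091


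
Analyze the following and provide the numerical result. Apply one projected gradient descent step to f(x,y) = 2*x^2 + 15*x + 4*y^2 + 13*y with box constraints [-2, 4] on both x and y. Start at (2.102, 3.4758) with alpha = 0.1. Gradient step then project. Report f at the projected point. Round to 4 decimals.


Step 1: Compute gradient at (2.102, 3.4758).
grad_x = 2*2*2.102 + 15 = 23.408
grad_y = 2*4*3.4758 + 13 = 40.8064
Step 2: Gradient step.
x_raw = 2.102 - 0.1*23.408 = -0.2388
y_raw = 3.4758 - 0.1*40.8064 = -0.6048
Step 3: Project onto [-2, 4].
x_proj = clip(-0.2388) = -0.2388
y_proj = clip(-0.6048) = -0.6048
Step 4: Evaluate f.
f(-0.2388, -0.6048) = -9.8675


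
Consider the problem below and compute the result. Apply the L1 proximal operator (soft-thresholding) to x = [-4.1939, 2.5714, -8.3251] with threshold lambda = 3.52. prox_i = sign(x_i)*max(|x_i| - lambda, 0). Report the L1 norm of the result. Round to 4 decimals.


Soft-thresholding with lambda = 3.52:
prox(-4.1939) = sign(-4.1939)*max(|-4.1939| - 3.52, 0) = -0.6739
prox(2.5714) = sign(2.5714)*max(|2.5714| - 3.52, 0) = 0.0
prox(-8.3251) = sign(-8.3251)*max(|-8.3251| - 3.52, 0) = -4.8051
prox(x) = [-0.6739, 0.0, -4.8051]
||prox(x)||_1 = 0.6739 + 0.0 + 4.8051 = 5.479


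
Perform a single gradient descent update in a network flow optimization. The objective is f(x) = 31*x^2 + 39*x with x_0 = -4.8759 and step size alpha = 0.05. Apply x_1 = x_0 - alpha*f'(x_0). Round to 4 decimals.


We compute the gradient at x_0 and apply the update.
f'(x) = 62*x + 39
f'(-4.8759) = 62*-4.8759 + 39 = -263.3058
x_1 = -4.8759 - 0.05*-263.3058 = 8.2894


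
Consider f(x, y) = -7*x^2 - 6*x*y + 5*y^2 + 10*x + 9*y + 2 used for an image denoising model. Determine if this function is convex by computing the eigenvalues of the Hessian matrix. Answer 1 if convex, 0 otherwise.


The Hessian of f(x,y) = -7*x^2 - 6*x*y + 5*y^2 + 10*x + 9*y + 2 is:
H = [[-14, -6], [-6, 10]]
Trace = -14 + 10 = -4
Determinant = -14*10 - (-6)^2 = -176
Discriminant = (-4)^2 - 4*-176 = 720.0
Eigenvalues: lambda_1 = -15.4164, lambda_2 = 11.4164
The function is not convex.

0


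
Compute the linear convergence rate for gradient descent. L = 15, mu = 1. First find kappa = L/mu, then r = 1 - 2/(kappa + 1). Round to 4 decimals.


Step 1: Compute the condition number.
kappa = L/mu = 15/1 = 15.0
Step 2: Compute the convergence rate.
r = 1 - 2/(kappa + 1) = 1 - 2*mu/(L + mu) = (L - mu)/(L + mu) = 14/16 = 0.875


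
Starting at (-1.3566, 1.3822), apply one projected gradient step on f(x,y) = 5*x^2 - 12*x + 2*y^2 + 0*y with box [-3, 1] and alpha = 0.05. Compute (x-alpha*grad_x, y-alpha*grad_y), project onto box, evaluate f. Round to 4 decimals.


Step 1: Compute gradient at (-1.3566, 1.3822).
grad_x = 2*5*-1.3566 - 12 = -25.566
grad_y = 2*2*1.3822 + 0 = 5.5288
Step 2: Gradient step.
x_raw = -1.3566 - 0.05*-25.566 = -0.0783
y_raw = 1.3822 - 0.05*5.5288 = 1.1058
Step 3: Project onto [-3, 1].
x_proj = clip(-0.0783) = -0.0783
y_proj = clip(1.1058) = 1.0
Step 4: Evaluate f.
f(-0.0783, 1.0) = 2.9703


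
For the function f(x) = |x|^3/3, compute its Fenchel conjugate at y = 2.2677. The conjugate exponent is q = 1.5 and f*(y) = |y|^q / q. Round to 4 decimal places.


The conjugate exponent q satisfies 1/p + 1/q = 1.
p = 3, so q = 3/(3 - 1) = 1.5
|y|^q = 2.2677^1.5 = 3.4149
f*(2.2677) = 3.4149 / 1.5 = 2.2766


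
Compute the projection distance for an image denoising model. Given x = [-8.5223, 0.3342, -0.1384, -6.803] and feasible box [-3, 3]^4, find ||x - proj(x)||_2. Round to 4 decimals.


Project each component onto [-3, 3].
clip(-8.5223) = -3.0, clip(0.3342) = 0.3342, clip(-0.1384) = -0.1384, clip(-6.803) = -3.0
Projection = [-3.0, 0.3342, -0.1384, -3.0]
Squared diffs: [30.4958, 0.0, 0.0, 14.4628]
Distance = sqrt(44.9586) = 6.7051


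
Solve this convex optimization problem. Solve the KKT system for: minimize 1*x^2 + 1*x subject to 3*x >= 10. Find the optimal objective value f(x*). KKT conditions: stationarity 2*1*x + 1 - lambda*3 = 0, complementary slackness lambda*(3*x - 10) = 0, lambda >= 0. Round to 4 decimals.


Step 1: Try lambda = 0 (constraint inactive).
x_unc = -1/(2*1) = -0.5
Check: 3*-0.5 = -1.5 < 10 -- violated!
Step 2: Constraint must be active: 3*x = 10
x* = 10/3 = 3.3333 (rounded; the exact value 10/3 is used below)
lambda = (2*1*(10/3) + 1)/3 = 2.5556
Step 3: Compute optimal value.
f(x*) = 1*(10/3)^2 + 1*(10/3) = 14.4444


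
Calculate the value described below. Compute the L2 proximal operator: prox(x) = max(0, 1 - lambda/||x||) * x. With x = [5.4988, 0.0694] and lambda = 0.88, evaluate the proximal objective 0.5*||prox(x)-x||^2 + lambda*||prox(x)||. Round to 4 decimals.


Step 1: Compute ||x||.
||x|| = 5.4992
Step 2: Compute scaling factor.
scale = max(0, 1 - 0.88/5.4992) = 0.84
Step 3: prox(x) = [4.6189, 0.0583]
||prox(x)|| = 4.6192
Step 4: Proximal objective.
0.5*||prox-x||^2 = 0.3872
lambda*||prox|| = 4.0649
Total = 4.4521


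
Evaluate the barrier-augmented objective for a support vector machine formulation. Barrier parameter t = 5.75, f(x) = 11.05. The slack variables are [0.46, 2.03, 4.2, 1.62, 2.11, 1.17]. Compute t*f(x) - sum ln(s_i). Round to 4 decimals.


Step 1: Compute log-barrier.
ln values: [-0.7765, 0.708, 1.4351, 0.4824, 0.7467, 0.157]
phi = -(-0.7765 + 0.708 + 1.4351 + 0.4824 + 0.7467 + 0.157) = -2.7527
Step 2: Compute augmented objective.
t*f(x) = 5.75*11.05 = 63.5375
Total = 63.5375 - 2.7527 = 60.7848


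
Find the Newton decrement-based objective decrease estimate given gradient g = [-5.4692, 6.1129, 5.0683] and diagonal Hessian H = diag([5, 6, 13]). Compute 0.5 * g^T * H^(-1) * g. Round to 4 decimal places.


Step 1: H is diagonal, so H^(-1) * g = [-1.0938, 1.0188, 0.3899].
Step 2: g^T H^(-1) g = sum_i g_i^2 / H_ii
  = (-5.4692)^2/5 + (6.1129)^2/6 + (5.0683)^2/13
  = 5.9824 + 6.2279 + 1.976 = 14.1863
Step 3: Objective decrease = 0.5 * g^T H^(-1) g = 7.0932


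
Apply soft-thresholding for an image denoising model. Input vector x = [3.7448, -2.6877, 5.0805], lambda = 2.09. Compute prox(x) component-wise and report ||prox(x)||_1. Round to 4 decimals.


Soft-thresholding with lambda = 2.09:
prox(3.7448) = sign(3.7448)*max(|3.7448| - 2.09, 0) = 1.6548
prox(-2.6877) = sign(-2.6877)*max(|-2.6877| - 2.09, 0) = -0.5977
prox(5.0805) = sign(5.0805)*max(|5.0805| - 2.09, 0) = 2.9905
prox(x) = [1.6548, -0.5977, 2.9905]
||prox(x)||_1 = 1.6548 + 0.5977 + 2.9905 = 5.243


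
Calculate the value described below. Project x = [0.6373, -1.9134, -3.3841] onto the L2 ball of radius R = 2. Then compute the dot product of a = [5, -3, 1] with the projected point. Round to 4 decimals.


Step 1: Compute ||x|| (intermediates to 6 decimals).
||x|| = sqrt(0.6373^2 + (-1.9134)^2 + (-3.3841)^2) = 3.939465
Step 2: Project.
Since ||x|| > R, scale = R/||x|| = 2/3.939465 = 0.507683, proj(x) = scale * x
proj(x) = [0.323546, -0.971401, -1.71805]
Step 3: Dot product.
a^T * proj(x) = 5*0.323546 - 3*(-0.971401) + 1*(-1.71805) = 2.8139


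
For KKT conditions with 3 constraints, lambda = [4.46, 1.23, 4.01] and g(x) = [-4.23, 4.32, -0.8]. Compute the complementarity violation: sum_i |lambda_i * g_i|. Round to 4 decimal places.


KKT complementary slackness check:
lambda_1 * g_1 = 4.46 * -4.23 = -18.8658
lambda_2 * g_2 = 1.23 * 4.32 = 5.3136
lambda_3 * g_3 = 4.01 * -0.8 = -3.208
Total violation = 18.8658 + 5.3136 + 3.208 = 27.3874


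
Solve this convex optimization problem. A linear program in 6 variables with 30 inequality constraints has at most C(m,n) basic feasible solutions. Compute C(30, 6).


Each vertex corresponds to some choice of n active constraints out of m, so the number of vertices is at most C(m, n) = m! / (n!(m-n)!).
m = 30, n = 6
Numerator: 30 * 29 * 28 * 27 * 26 * 25
Denominator: 6! = 720
C(30, 6) = 593775


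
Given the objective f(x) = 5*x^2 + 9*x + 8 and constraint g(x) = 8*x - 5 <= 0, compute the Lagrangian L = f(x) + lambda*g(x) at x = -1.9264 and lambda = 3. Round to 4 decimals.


Step 1: Evaluate f(x).
f(-1.9264) = 5*(-1.9264)^2 + 9*(-1.9264) + 8 = 9.2175
Step 2: Evaluate g(x).
g(-1.9264) = 8*-1.9264 - 5 = -20.4112
Step 3: Compute Lagrangian.
L = 9.2175 + 3*-20.4112 = -52.0161


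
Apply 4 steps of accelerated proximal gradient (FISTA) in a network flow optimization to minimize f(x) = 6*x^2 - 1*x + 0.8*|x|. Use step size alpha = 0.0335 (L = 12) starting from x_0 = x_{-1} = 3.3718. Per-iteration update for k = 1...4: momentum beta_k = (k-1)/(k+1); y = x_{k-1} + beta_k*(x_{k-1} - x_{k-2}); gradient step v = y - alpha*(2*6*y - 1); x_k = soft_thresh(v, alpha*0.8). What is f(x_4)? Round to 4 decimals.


FISTA on f(x) = 6*x^2 - 1*x + 0.8*|x|
L = 12, alpha = 0.0335
Iteration 1: beta = 0.0, y = 3.3718 + 0.0*(3.3718 - 3.3718) = 3.3718
  grad(y) = 39.4616, v = y - alpha*grad = 2.0498
  prox(v) = soft_thresh(2.0498, 0.0268) = 2.023
Iteration 2: beta = 0.3333, y = 2.023 + 0.3333*(2.023 - 3.3718) = 1.5734
  grad(y) = 17.8814, v = y - alpha*grad = 0.9744
  prox(v) = soft_thresh(0.9744, 0.0268) = 0.9476
Iteration 3: beta = 0.5, y = 0.9476 + 0.5*(0.9476 - 2.023) = 0.4099
  grad(y) = 3.919, v = y - alpha*grad = 0.2786
  prox(v) = soft_thresh(0.2786, 0.0268) = 0.2518
Iteration 4: beta = 0.6, y = 0.2518 + 0.6*(0.2518 - 0.9476) = -0.1656
  grad(y) = -2.9878, v = y - alpha*grad = -0.0656
  prox(v) = soft_thresh(-0.0656, 0.0268) = -0.0388
f(x_4) = 6*(-0.0388)^2 - 1*(-0.0388) + 0.8*|-0.0388| = 0.0788


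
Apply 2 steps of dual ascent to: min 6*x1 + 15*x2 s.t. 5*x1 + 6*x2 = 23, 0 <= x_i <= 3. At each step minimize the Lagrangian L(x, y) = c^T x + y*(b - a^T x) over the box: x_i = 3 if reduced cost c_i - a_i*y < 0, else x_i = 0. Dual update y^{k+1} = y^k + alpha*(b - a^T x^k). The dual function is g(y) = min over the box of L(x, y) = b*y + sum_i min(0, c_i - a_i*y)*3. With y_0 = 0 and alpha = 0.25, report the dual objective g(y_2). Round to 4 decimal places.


Dual ascent for LP: min 6*x1 + 15*x2, 5*x1 + 6*x2 = 23, 0 <= x_i <= 3
Step 1: y^k = 0.0, reduced costs: (6.0, 15.0)
  x^k = (0.0, 0.0), subgradient = b - a^T x = 23.0
  y^{k+1} = 0.0 + 0.25*23.0 = 5.75
Step 2: y^k = 5.75, reduced costs: (-22.75, -19.5)
  x^k = (3.0, 3.0), subgradient = b - a^T x = -10.0
  y^{k+1} = 5.75 + 0.25*-10.0 = 3.25
Dual objective at y_2 = 3.25: reduced costs (-10.25, -4.5), box minimizer x = (3.0, 3.0)
g(y_2) = b*y + (c1 - a1*y)*x1 + (c2 - a2*y)*x2 = 23*3.25 + (-10.25)*3.0 + (-4.5)*3.0 = 74.75 - 30.75 - 13.5 = 30.5


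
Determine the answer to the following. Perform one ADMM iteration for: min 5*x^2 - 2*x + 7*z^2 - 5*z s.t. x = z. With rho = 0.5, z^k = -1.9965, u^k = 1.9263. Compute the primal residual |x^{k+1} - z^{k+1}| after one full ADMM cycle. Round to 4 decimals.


ADMM iteration with rho = 0.5, z^k = -1.9965, u^k = 1.9263
Step 1: x-update.
Minimize 5*x^2 - 2*x + (0.5/2)*(x + 1.9965 + 1.9263)^2
FOC: (2*5 + 0.5)*x = 2 + 0.5*(-1.9965 - 1.9263)
x^{k+1} = 0.0037
Step 2: z-update.
Minimize 7*z^2 - 5*z + (0.5/2)*(0.0037 - z + 1.9263)^2
FOC: (2*7 + 0.5)*z = 5 + 0.5*(0.0037 + 1.9263)
z^{k+1} = 0.4114
Step 3: u-update.
u^{k+1} = 1.9263 + 0.0037 - 0.4114 = 1.5186
Step 4: Primal residual = |0.0037 - 0.4114| = 0.4077


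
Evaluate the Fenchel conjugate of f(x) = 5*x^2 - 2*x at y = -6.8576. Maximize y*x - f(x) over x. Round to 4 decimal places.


f*(y) = sup_x {y*x - a*x^2 - b*x} = sup_x {(y-b)*x - a*x^2}
FOC: (y - b) - 2a*x = 0 => x* = (y - b)/(2a)
x* = (-6.8576 + 2)/(2*5) = -0.4858
f*(-6.8576) = (y-b)^2/(4a) = (-6.8576 + 2)^2/(4*5)
= 23.5963/20 = 1.1798


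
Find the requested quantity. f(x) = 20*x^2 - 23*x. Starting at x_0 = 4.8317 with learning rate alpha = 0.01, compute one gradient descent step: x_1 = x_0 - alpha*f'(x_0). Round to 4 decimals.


We compute the gradient at x_0 and apply the update.
f'(x) = 40*x - 23
f'(4.8317) = 40*4.8317 - 23 = 170.268
x_1 = 4.8317 - 0.01*170.268 = 3.129


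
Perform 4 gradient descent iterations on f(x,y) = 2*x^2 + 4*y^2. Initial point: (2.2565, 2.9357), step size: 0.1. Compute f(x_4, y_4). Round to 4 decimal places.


Gradient descent on f(x,y) = 2*x^2 + 4*y^2.
Starting point: (2.2565, 2.9357), alpha = 0.1
Step 1: grad_x = 2*2*2.2565 = 9.026, grad_y = 2*4*2.9357 = 23.4856
  x_1 = 2.2565 - 0.1*9.026 = 1.3539
  y_1 = 2.9357 - 0.1*23.4856 = 0.5871
Step 2: grad_x = 2*2*1.3539 = 5.4156, grad_y = 2*4*0.5871 = 4.6971
  x_2 = 1.3539 - 0.1*5.4156 = 0.8123
  y_2 = 0.5871 - 0.1*4.6971 = 0.1174
Step 3: grad_x = 2*2*0.8123 = 3.2494, grad_y = 2*4*0.1174 = 0.9394
  x_3 = 0.8123 - 0.1*3.2494 = 0.4874
  y_3 = 0.1174 - 0.1*0.9394 = 0.0235
Step 4: grad_x = 2*2*0.4874 = 1.9496, grad_y = 2*4*0.0235 = 0.1879
  x_4 = 0.4874 - 0.1*1.9496 = 0.2924
  y_4 = 0.0235 - 0.1*0.1879 = 0.0047
f(0.2924, 0.0047) = 2*0.2924^2 + 4*0.0047^2 = 0.1711


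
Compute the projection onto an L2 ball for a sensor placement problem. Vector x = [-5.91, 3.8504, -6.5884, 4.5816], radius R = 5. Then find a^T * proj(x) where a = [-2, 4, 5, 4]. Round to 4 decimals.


Step 1: Compute ||x|| (intermediates to 6 decimals).
||x|| = sqrt((-5.91)^2 + 3.8504^2 + (-6.5884)^2 + 4.5816^2) = 10.684182
Step 2: Project.
Since ||x|| > R, scale = R/||x|| = 5/10.684182 = 0.467982, proj(x) = scale * x
proj(x) = [-2.765774, 1.801918, -3.083253, 2.144106]
Step 3: Dot product.
a^T * proj(x) = -2*(-2.765774) + 4*1.801918 + 5*(-3.083253) + 4*2.144106 = 5.8994


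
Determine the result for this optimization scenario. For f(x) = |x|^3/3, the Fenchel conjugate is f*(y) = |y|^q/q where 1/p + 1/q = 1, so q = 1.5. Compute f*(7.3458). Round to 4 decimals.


The conjugate exponent q satisfies 1/p + 1/q = 1.
p = 3, so q = 3/(3 - 1) = 1.5
|y|^q = 7.3458^1.5 = 19.9094
f*(7.3458) = 19.9094 / 1.5 = 13.2729


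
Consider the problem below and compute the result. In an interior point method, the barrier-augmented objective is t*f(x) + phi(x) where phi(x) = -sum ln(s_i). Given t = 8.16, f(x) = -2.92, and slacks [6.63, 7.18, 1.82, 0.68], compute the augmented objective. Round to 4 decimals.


Step 1: Compute log-barrier.
ln values: [1.8916, 1.9713, 0.5988, -0.3857]
phi = -(1.8916 + 1.9713 + 0.5988 - 0.3857) = -4.0761
Step 2: Compute augmented objective.
t*f(x) = 8.16*-2.92 = -23.8272
Total = -23.8272 - 4.0761 = -27.9033


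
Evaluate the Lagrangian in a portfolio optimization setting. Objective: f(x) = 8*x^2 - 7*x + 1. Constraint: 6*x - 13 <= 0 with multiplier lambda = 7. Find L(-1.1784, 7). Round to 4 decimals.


Step 1: Evaluate f(x).
f(-1.1784) = 8*(-1.1784)^2 - 7*(-1.1784) + 1 = 20.3578
Step 2: Evaluate g(x).
g(-1.1784) = 6*-1.1784 - 13 = -20.0704
Step 3: Compute Lagrangian.
L = 20.3578 + 7*-20.0704 = -120.135


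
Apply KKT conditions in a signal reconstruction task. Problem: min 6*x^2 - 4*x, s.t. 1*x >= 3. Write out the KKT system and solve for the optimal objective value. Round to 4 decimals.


Step 1: Try lambda = 0 (constraint inactive).
x_unc = 4/(2*6) = 0.3333
Check: 1*0.3333 = 0.3333 < 3 -- violated!
Step 2: Constraint must be active: 1*x = 3
x* = 3/1 = 3.0
lambda = (2*6*3.0 - 4)/1 = 32.0
Step 3: Compute optimal value.
f(x*) = 6*3.0^2 - 4*3.0 = 42.0


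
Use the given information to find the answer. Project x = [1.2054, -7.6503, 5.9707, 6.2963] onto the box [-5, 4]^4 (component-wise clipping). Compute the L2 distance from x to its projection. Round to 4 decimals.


Project each component onto [-5, 4].
clip(1.2054) = 1.2054, clip(-7.6503) = -5.0, clip(5.9707) = 4.0, clip(6.2963) = 4.0
Projection = [1.2054, -5.0, 4.0, 4.0]
Squared diffs: [0.0, 7.0241, 3.8837, 5.273]
Distance = sqrt(16.1808) = 4.0225


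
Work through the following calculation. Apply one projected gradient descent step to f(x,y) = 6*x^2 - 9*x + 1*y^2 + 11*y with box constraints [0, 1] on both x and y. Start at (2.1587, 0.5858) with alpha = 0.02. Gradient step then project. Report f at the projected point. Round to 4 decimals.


Step 1: Compute gradient at (2.1587, 0.5858).
grad_x = 2*6*2.1587 - 9 = 16.9044
grad_y = 2*1*0.5858 + 11 = 12.1716
Step 2: Gradient step.
x_raw = 2.1587 - 0.02*16.9044 = 1.8206
y_raw = 0.5858 - 0.02*12.1716 = 0.3424
Step 3: Project onto [0, 1].
x_proj = clip(1.8206) = 1.0
y_proj = clip(0.3424) = 0.3424
Step 4: Evaluate f.
f(1.0, 0.3424) = 0.8833


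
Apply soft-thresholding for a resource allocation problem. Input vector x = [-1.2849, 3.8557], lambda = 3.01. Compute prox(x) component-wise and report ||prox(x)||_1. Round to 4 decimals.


Soft-thresholding with lambda = 3.01:
prox(-1.2849) = sign(-1.2849)*max(|-1.2849| - 3.01, 0) = 0.0
prox(3.8557) = sign(3.8557)*max(|3.8557| - 3.01, 0) = 0.8457
prox(x) = [0.0, 0.8457]
||prox(x)||_1 = 0.0 + 0.8457 = 0.8457


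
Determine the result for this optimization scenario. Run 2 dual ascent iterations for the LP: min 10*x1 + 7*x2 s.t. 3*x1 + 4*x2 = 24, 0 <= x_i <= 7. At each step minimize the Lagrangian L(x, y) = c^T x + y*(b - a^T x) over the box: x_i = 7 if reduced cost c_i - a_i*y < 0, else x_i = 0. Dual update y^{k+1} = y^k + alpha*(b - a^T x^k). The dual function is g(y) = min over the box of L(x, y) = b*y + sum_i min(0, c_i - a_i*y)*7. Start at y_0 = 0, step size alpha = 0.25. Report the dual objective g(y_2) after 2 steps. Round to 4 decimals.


Dual ascent for LP: min 10*x1 + 7*x2, 3*x1 + 4*x2 = 24, 0 <= x_i <= 7
Step 1: y^k = 0.0, reduced costs: (10.0, 7.0)
  x^k = (0.0, 0.0), subgradient = b - a^T x = 24.0
  y^{k+1} = 0.0 + 0.25*24.0 = 6.0
Step 2: y^k = 6.0, reduced costs: (-8.0, -17.0)
  x^k = (7.0, 7.0), subgradient = b - a^T x = -25.0
  y^{k+1} = 6.0 + 0.25*-25.0 = -0.25
Dual objective at y_2 = -0.25: reduced costs (10.75, 8.0), box minimizer x = (0.0, 0.0)
g(y_2) = b*y + (c1 - a1*y)*x1 + (c2 - a2*y)*x2 = 24*(-0.25) + 10.75*0.0 + 8.0*0.0 = -6.0 + 0.0 + 0.0 = -6.0


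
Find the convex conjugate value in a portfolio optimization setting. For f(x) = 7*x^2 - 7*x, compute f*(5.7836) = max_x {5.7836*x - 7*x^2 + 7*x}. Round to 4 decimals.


f*(y) = sup_x {y*x - a*x^2 - b*x} = sup_x {(y-b)*x - a*x^2}
FOC: (y - b) - 2a*x = 0 => x* = (y - b)/(2a)
x* = (5.7836 + 7)/(2*7) = 0.9131
f*(5.7836) = (y-b)^2/(4a) = (5.7836 + 7)^2/(4*7)
= 163.4204/28 = 5.8364


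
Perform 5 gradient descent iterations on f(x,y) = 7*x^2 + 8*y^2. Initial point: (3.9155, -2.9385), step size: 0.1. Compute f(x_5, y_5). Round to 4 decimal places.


Gradient descent on f(x,y) = 7*x^2 + 8*y^2.
Starting point: (3.9155, -2.9385), alpha = 0.1
Step 1: grad_x = 2*7*3.9155 = 54.817, grad_y = 2*8*-2.9385 = -47.016
  x_1 = 3.9155 - 0.1*54.817 = -1.5662
  y_1 = -2.9385 - 0.1*-47.016 = 1.7631
Step 2: grad_x = 2*7*-1.5662 = -21.9268, grad_y = 2*8*1.7631 = 28.2096
  x_2 = -1.5662 - 0.1*-21.9268 = 0.6265
  y_2 = 1.7631 - 0.1*28.2096 = -1.0579
Step 3: grad_x = 2*7*0.6265 = 8.7707, grad_y = 2*8*-1.0579 = -16.9258
  x_3 = 0.6265 - 0.1*8.7707 = -0.2506
  y_3 = -1.0579 - 0.1*-16.9258 = 0.6347
Step 4: grad_x = 2*7*-0.2506 = -3.5083, grad_y = 2*8*0.6347 = 10.1555
  x_4 = -0.2506 - 0.1*-3.5083 = 0.1002
  y_4 = 0.6347 - 0.1*10.1555 = -0.3808
Step 5: grad_x = 2*7*0.1002 = 1.4033, grad_y = 2*8*-0.3808 = -6.0933
  x_5 = 0.1002 - 0.1*1.4033 = -0.0401
  y_5 = -0.3808 - 0.1*-6.0933 = 0.2285
f(-0.0401, 0.2285) = 7*(-0.0401)^2 + 8*0.2285^2 = 0.4289


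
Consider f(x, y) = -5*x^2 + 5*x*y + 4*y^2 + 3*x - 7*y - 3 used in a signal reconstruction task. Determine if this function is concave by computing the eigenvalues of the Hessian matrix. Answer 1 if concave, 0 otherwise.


The Hessian of f(x,y) = -5*x^2 + 5*x*y + 4*y^2 + 3*x - 7*y - 3 is:
H = [[-10, 5], [5, 8]]
Trace = -10 + 8 = -2
Determinant = -10*8 - (5)^2 = -105
Discriminant = (-2)^2 - 4*-105 = 424.0
Eigenvalues: lambda_1 = -11.2956, lambda_2 = 9.2956
The function is not concave.

0


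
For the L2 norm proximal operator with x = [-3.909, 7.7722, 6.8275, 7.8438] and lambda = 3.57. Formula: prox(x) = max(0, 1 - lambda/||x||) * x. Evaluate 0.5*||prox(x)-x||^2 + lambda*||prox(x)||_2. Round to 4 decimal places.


Step 1: Compute ||x||.
||x|| = 13.5583
Step 2: Compute scaling factor.
scale = max(0, 1 - 3.57/13.5583) = 0.7367
Step 3: prox(x) = [-2.8797, 5.7257, 5.0298, 5.7785]
||prox(x)|| = 9.9883
Step 4: Proximal objective.
0.5*||prox-x||^2 = 6.3725
lambda*||prox|| = 35.6582
Total = 42.0307


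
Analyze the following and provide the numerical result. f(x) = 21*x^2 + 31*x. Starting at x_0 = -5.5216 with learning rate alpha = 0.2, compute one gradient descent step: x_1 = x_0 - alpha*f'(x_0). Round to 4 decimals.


We compute the gradient at x_0 and apply the update.
f'(x) = 42*x + 31
f'(-5.5216) = 42*-5.5216 + 31 = -200.9072
x_1 = -5.5216 - 0.2*-200.9072 = 34.6598


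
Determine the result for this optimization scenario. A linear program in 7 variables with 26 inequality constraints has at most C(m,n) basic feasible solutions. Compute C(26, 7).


Each vertex corresponds to some choice of n active constraints out of m, so the number of vertices is at most C(m, n) = m! / (n!(m-n)!).
m = 26, n = 7
Numerator: 26 * 25 * 24 * 23 * 22 * 21 * 20
Denominator: 7! = 5040
C(26, 7) = 657800


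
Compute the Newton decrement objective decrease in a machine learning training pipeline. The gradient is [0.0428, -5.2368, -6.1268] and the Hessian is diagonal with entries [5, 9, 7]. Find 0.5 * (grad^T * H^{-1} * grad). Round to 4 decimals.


Step 1: H is diagonal, so H^(-1) * g = [0.0086, -0.5819, -0.8753].
Step 2: g^T H^(-1) g = sum_i g_i^2 / H_ii
  = (0.0428)^2/5 + (-5.2368)^2/9 + (-6.1268)^2/7
  = 0.0004 + 3.0471 + 5.3625 = 8.41
Step 3: Objective decrease = 0.5 * g^T H^(-1) g = 4.205


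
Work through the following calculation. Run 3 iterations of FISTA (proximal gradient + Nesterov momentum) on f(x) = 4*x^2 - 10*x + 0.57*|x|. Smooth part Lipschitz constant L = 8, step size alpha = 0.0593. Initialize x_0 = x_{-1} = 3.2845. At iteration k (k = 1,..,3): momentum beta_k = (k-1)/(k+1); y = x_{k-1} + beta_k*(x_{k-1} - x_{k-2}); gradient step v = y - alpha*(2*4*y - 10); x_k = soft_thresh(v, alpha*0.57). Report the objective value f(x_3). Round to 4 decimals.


FISTA on f(x) = 4*x^2 - 10*x + 0.57*|x|
L = 8, alpha = 0.0593
Iteration 1: beta = 0.0, y = 3.2845 + 0.0*(3.2845 - 3.2845) = 3.2845
  grad(y) = 16.276, v = y - alpha*grad = 2.3193
  prox(v) = soft_thresh(2.3193, 0.0338) = 2.2855
Iteration 2: beta = 0.3333, y = 2.2855 + 0.3333*(2.2855 - 3.2845) = 1.9525
  grad(y) = 5.6203, v = y - alpha*grad = 1.6193
  prox(v) = soft_thresh(1.6193, 0.0338) = 1.5855
Iteration 3: beta = 0.5, y = 1.5855 + 0.5*(1.5855 - 2.2855) = 1.2354
  grad(y) = -0.1167, v = y - alpha*grad = 1.2423
  prox(v) = soft_thresh(1.2423, 0.0338) = 1.2085
f(x_3) = 4*1.2085^2 - 10*1.2085 + 0.57*|1.2085| = -5.5543


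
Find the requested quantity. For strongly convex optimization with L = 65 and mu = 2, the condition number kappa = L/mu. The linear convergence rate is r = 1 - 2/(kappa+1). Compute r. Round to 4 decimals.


Step 1: Compute the condition number.
kappa = L/mu = 65/2 = 32.5
Step 2: Compute the convergence rate.
r = 1 - 2/(kappa + 1) = 1 - 2*mu/(L + mu) = (L - mu)/(L + mu) = 63/67 = 0.9403


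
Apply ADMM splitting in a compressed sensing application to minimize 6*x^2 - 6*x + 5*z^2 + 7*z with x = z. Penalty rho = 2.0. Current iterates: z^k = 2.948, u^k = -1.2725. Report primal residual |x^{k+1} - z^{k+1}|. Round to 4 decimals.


ADMM iteration with rho = 2.0, z^k = 2.948, u^k = -1.2725
Step 1: x-update.
Minimize 6*x^2 - 6*x + (2.0/2)*(x - 2.948 - 1.2725)^2
FOC: (2*6 + 2.0)*x = 6 + 2.0*(2.948 + 1.2725)
x^{k+1} = 1.0315
Step 2: z-update.
Minimize 5*z^2 + 7*z + (2.0/2)*(1.0315 - z - 1.2725)^2
FOC: (2*5 + 2.0)*z = -7 + 2.0*(1.0315 - 1.2725)
z^{k+1} = -0.6235
Step 3: u-update.
u^{k+1} = -1.2725 + 1.0315 + 0.6235 = 0.3825
Step 4: Primal residual = |1.0315 + 0.6235| = 1.655


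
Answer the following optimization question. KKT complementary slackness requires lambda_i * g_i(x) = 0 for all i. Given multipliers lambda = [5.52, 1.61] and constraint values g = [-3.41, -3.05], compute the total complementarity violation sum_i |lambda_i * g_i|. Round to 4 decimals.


KKT complementary slackness check:
lambda_1 * g_1 = 5.52 * -3.41 = -18.8232
lambda_2 * g_2 = 1.61 * -3.05 = -4.9105
Total violation = 18.8232 + 4.9105 = 23.7337


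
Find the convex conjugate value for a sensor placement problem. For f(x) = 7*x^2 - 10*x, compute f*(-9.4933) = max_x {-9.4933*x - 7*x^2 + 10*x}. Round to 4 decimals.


f*(y) = sup_x {y*x - a*x^2 - b*x} = sup_x {(y-b)*x - a*x^2}
FOC: (y - b) - 2a*x = 0 => x* = (y - b)/(2a)
x* = (-9.4933 + 10)/(2*7) = 0.0362
f*(-9.4933) = (y-b)^2/(4a) = (-9.4933 + 10)^2/(4*7)
= 0.2567/28 = 0.0092


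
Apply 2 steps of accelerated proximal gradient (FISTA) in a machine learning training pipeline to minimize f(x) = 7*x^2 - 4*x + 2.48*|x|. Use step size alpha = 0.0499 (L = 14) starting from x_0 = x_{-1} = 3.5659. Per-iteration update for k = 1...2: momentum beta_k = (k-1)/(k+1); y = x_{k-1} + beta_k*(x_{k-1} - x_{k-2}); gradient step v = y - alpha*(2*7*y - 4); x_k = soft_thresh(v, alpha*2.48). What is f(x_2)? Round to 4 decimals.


FISTA on f(x) = 7*x^2 - 4*x + 2.48*|x|
L = 14, alpha = 0.0499
Iteration 1: beta = 0.0, y = 3.5659 + 0.0*(3.5659 - 3.5659) = 3.5659
  grad(y) = 45.9226, v = y - alpha*grad = 1.2744
  prox(v) = soft_thresh(1.2744, 0.1238) = 1.1506
Iteration 2: beta = 0.3333, y = 1.1506 + 0.3333*(1.1506 - 3.5659) = 0.3455
  grad(y) = 0.8372, v = y - alpha*grad = 0.3037
  prox(v) = soft_thresh(0.3037, 0.1238) = 0.18
f(x_2) = 7*0.18^2 - 4*0.18 + 2.48*|0.18| = -0.0468


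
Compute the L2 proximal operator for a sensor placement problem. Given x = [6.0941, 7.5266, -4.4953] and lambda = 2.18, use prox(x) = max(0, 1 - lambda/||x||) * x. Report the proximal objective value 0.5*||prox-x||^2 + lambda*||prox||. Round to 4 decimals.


Step 1: Compute ||x||.
||x|| = 10.6769
Step 2: Compute scaling factor.
scale = max(0, 1 - 2.18/10.6769) = 0.7958
Step 3: prox(x) = [4.8498, 5.9898, -3.5775]
||prox(x)|| = 8.4969
Step 4: Proximal objective.
0.5*||prox-x||^2 = 2.3762
lambda*||prox|| = 18.5232
Total = 20.8994


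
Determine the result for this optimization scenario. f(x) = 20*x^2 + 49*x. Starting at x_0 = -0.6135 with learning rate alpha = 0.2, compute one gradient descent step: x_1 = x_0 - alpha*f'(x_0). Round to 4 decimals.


We compute the gradient at x_0 and apply the update.
f'(x) = 40*x + 49
f'(-0.6135) = 40*-0.6135 + 49 = 24.46
x_1 = -0.6135 - 0.2*24.46 = -5.5055


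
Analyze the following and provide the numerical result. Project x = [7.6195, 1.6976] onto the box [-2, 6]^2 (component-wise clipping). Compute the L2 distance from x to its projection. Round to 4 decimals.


Project each component onto [-2, 6].
clip(7.6195) = 6.0, clip(1.6976) = 1.6976
Projection = [6.0, 1.6976]
Squared diffs: [2.6228, 0.0]
Distance = sqrt(2.6228) = 1.6195


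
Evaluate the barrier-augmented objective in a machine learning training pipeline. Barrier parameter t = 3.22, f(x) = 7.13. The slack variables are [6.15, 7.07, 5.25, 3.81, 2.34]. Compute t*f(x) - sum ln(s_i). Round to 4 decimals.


Step 1: Compute log-barrier.
ln values: [1.8165, 1.9559, 1.6582, 1.3376, 0.8502]
phi = -(1.8165 + 1.9559 + 1.6582 + 1.3376 + 0.8502) = -7.6183
Step 2: Compute augmented objective.
t*f(x) = 3.22*7.13 = 22.9586
Total = 22.9586 - 7.6183 = 15.3403


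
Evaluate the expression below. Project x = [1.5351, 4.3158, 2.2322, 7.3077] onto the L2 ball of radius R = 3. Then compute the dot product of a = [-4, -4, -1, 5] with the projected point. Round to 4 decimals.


Step 1: Compute ||x|| (intermediates to 6 decimals).
||x|| = sqrt(1.5351^2 + 4.3158^2 + 2.2322^2 + 7.3077^2) = 8.908864
Step 2: Project.
Since ||x|| > R, scale = R/||x|| = 3/8.908864 = 0.336743, proj(x) = scale * x
proj(x) = [0.516934, 1.453315, 0.751678, 2.460817]
Step 3: Dot product.
a^T * proj(x) = -4*0.516934 - 4*1.453315 - 1*0.751678 + 5*2.460817 = 3.6714


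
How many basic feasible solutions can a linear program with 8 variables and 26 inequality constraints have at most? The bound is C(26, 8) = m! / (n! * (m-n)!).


Each vertex corresponds to some choice of n active constraints out of m, so the number of vertices is at most C(m, n) = m! / (n!(m-n)!).
m = 26, n = 8
Numerator: 26 * 25 * 24 * 23 * 22 * 21 * 20 * 19
Denominator: 8! = 40320
C(26, 8) = 1562275


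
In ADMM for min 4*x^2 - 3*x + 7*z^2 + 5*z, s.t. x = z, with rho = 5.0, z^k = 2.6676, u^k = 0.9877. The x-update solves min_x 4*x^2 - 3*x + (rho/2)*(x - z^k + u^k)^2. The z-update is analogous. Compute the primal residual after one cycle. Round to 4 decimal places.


ADMM iteration with rho = 5.0, z^k = 2.6676, u^k = 0.9877
Step 1: x-update.
Minimize 4*x^2 - 3*x + (5.0/2)*(x - 2.6676 + 0.9877)^2
FOC: (2*4 + 5.0)*x = 3 + 5.0*(2.6676 - 0.9877)
x^{k+1} = 0.8769
Step 2: z-update.
Minimize 7*z^2 + 5*z + (5.0/2)*(0.8769 - z + 0.9877)^2
FOC: (2*7 + 5.0)*z = -5 + 5.0*(0.8769 + 0.9877)
z^{k+1} = 0.2275
Step 3: u-update.
u^{k+1} = 0.9877 + 0.8769 - 0.2275 = 1.6371
Step 4: Primal residual = |0.8769 - 0.2275| = 0.6494


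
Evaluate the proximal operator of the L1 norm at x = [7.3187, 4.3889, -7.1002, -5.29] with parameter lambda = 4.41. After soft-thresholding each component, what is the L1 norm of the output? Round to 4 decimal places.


Soft-thresholding with lambda = 4.41:
prox(7.3187) = sign(7.3187)*max(|7.3187| - 4.41, 0) = 2.9087
prox(4.3889) = sign(4.3889)*max(|4.3889| - 4.41, 0) = 0.0
prox(-7.1002) = sign(-7.1002)*max(|-7.1002| - 4.41, 0) = -2.6902
prox(-5.29) = sign(-5.29)*max(|-5.29| - 4.41, 0) = -0.88
prox(x) = [2.9087, 0.0, -2.6902, -0.88]
||prox(x)||_1 = 2.9087 + 0.0 + 2.6902 + 0.88 = 6.4789


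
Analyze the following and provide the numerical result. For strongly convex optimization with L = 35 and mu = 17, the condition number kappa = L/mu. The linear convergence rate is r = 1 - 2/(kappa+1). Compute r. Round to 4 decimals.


Step 1: Compute the condition number.
kappa = L/mu = 35/17 = 2.0588
Step 2: Compute the convergence rate.
r = 1 - 2/(kappa + 1) = 1 - 2*mu/(L + mu) = (L - mu)/(L + mu) = 18/52 = 0.3462


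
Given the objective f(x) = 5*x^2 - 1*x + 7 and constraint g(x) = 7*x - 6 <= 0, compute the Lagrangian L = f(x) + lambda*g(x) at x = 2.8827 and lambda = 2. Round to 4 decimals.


Step 1: Evaluate f(x).
f(2.8827) = 5*2.8827^2 - 1*2.8827 + 7 = 45.6671
Step 2: Evaluate g(x).
g(2.8827) = 7*2.8827 - 6 = 14.1789
Step 3: Compute Lagrangian.
L = 45.6671 + 2*14.1789 = 74.0249


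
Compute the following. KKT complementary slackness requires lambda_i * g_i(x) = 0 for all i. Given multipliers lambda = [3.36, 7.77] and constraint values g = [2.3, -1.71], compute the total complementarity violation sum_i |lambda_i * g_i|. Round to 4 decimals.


KKT complementary slackness check:
lambda_1 * g_1 = 3.36 * 2.3 = 7.728
lambda_2 * g_2 = 7.77 * -1.71 = -13.2867
Total violation = 7.728 + 13.2867 = 21.0147


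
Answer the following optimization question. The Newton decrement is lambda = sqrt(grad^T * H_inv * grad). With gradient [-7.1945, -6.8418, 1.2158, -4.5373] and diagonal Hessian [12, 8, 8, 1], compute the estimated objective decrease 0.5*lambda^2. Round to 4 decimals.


Step 1: H is diagonal, so H^(-1) * g = [-0.5995, -0.8552, 0.152, -4.5373].
Step 2: g^T H^(-1) g = sum_i g_i^2 / H_ii
  = (-7.1945)^2/12 + (-6.8418)^2/8 + (1.2158)^2/8 + (-4.5373)^2/1
  = 4.3134 + 5.8513 + 0.1848 + 20.5871 = 30.9365
Step 3: Objective decrease = 0.5 * g^T H^(-1) g = 15.4683
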